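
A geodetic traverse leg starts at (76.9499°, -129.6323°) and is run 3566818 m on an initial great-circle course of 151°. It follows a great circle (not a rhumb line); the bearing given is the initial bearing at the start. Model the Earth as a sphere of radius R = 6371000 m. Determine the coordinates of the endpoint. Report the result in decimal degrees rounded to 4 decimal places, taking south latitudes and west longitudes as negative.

latitude 46.1015°, longitude -107.8356°

Central angle δ = d/R = 0.559852 rad.
Start latitude φ₁ = 1.343029 rad; initial bearing θ = 2.635447 rad.
Destination latitude: φ₂ = arcsin( sin φ₁ cos δ + cos φ₁ sin δ cos θ ) = arcsin(0.720569) = 46.1015°.
Then Δλ = atan2(0.058136, 0.145374) = 0.380425 rad, from sin θ sin δ cos φ₁ over cos δ − sin φ₁ sin φ₂.
Hence λ₂ = -129.6323° + 21.7967° = -107.8356°.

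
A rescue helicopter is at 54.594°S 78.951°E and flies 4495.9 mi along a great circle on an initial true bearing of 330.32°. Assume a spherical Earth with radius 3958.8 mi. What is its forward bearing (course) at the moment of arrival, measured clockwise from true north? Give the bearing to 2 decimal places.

The arc subtends δ = 4495.9/3958.8 = 1.135672 rad at the centre.
Start latitude φ₁ = -0.952845 rad; initial bearing θ = 5.765172 rad.
sin φ₂ = sin φ₁ cos δ + cos φ₁ sin δ cos θ = (-0.815067)(0.421523) + (0.579367)(0.906818)(0.868804) = 0.112883
φ₂ = asin(0.112883) = 0.113124 rad = 6.482°.
Δλ = atan2( sin θ sin δ cos φ₁ , cos δ − sin φ₁ sin φ₂ ) = atan2(-0.260145, 0.513530) = -0.468899 rad = -26.866°.
Hence λ₂ = 78.951° + -26.866° = 52.085°.
The forward bearing on arrival equals the back-azimuth from the destination plus 180°.
Back-azimuth from P₂ (6.48°, 52.09°) to P₁ (-54.59°, 78.95°), with Δλ' = λ₁ − λ₂ = 26.87°: atan2( sin Δλ' cos φ₁ , cos φ₂ sin φ₁ − sin φ₂ cos φ₁ cos Δλ' ) = 163.22°.
Final bearing = (163.22° + 180°) mod 360° = 343.22°.

final bearing 343.22°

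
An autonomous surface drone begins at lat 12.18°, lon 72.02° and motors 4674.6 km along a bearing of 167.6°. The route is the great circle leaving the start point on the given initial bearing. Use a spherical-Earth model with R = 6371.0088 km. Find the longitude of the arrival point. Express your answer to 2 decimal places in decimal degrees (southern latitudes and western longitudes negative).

longitude 81.47°

The arc subtends δ = 4674.6/6371.0088 = 0.733730 rad at the centre.
Converting: φ₁ = 0.212581 rad, θ = 2.925172 rad.
Destination latitude: φ₂ = arcsin( sin φ₁ cos δ + cos φ₁ sin δ cos θ ) = arcsin(-0.482607) = -28.86°.
Then Δλ = atan2(0.140559, 0.844504) = 0.164928 rad, from sin θ sin δ cos φ₁ over cos δ − sin φ₁ sin φ₂.
λ₂ = λ₁ + Δλ = 81.47°.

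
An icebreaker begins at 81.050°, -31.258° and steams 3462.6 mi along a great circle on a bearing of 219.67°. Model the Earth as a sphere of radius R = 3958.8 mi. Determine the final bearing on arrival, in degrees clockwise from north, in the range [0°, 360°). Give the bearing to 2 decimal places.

final bearing 186.78°

Central angle δ = d/R = 0.874659 rad.
Start latitude φ₁ = 1.414589 rad; initial bearing θ = 3.833965 rad.
sin φ₂ = sin φ₁ cos δ + cos φ₁ sin δ cos θ = (0.987824)(0.641259) + (0.155572)(0.767325)(-0.769734) = 0.541564
φ₂ = asin(0.541564) = 0.572297 rad = 32.790°.
For the longitude increment, Δλ = atan2( sin θ sin δ cos φ₁, cos δ − sin φ₁ sin φ₂ ) = atan2(-0.076205, 0.106288) = -35.639°.
λ₂ = -31.258° + -35.639° = -66.897°.
The forward bearing on arrival equals the back-azimuth from the destination plus 180°.
Back-azimuth from P₂ (32.79°, -66.90°) to P₁ (81.05°, -31.26°), with Δλ' = λ₁ − λ₂ = 35.64°: atan2( sin Δλ' cos φ₁ , cos φ₂ sin φ₁ − sin φ₂ cos φ₁ cos Δλ' ) = 6.78°.
Final bearing = (6.78° + 180°) mod 360° = 186.78°.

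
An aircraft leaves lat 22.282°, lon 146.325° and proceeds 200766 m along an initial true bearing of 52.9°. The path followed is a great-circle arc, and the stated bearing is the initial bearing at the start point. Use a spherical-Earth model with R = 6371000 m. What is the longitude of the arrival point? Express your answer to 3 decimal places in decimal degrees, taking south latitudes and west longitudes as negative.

longitude 147.894°

Central angle δ = d/R = 0.031512 rad.
With φ₁ = 22.282° = 0.388894 rad and θ = 52.9° = 0.923279 rad:
Destination latitude: φ₂ = arcsin( sin φ₁ cos δ + cos φ₁ sin δ cos θ ) = arcsin(0.396564) = 23.364°.
Δλ = atan2( sin θ sin δ cos φ₁ , cos δ − sin φ₁ sin φ₂ ) = atan2(0.023253, 0.849140) = 0.027378 rad = 1.569°.
λ₂ = 146.325° + 1.569° = 147.894°.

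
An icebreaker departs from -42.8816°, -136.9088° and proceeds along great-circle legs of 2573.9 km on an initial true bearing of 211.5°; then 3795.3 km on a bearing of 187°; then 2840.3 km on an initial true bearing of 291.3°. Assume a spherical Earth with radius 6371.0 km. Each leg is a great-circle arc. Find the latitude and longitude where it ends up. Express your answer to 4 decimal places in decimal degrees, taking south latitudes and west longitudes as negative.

Apply the spherical direct solution leg by leg, carrying full precision between legs.
Leg 1: from (-42.8816°, -136.9088°), δ = 2573.9/6371 = 0.404003 rad, θ = 211.5° → φ = -60.6108°, λ = -161.6513°.
Leg 2: from (-60.6108°, -161.6513°), δ = 3795.3/6371 = 0.595715 rad, θ = 187° → φ = -84.0009°, λ = 59.2142°.
Leg 3: from (-84.0009°, 59.2142°), δ = 2840.3/6371 = 0.445817 rad, θ = 291.3° → φ = -61.7569°, λ = 1.1152°.

latitude -61.7569°, longitude 1.1152°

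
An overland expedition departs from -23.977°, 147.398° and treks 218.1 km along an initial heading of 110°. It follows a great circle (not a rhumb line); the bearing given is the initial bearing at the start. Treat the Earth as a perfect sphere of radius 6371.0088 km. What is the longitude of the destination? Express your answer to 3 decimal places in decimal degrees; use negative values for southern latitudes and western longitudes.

longitude 149.426°

Central angle δ = d/R = 0.034233 rad.
Start latitude φ₁ = -0.418478 rad; initial bearing θ = 1.919862 rad.
sin φ₂ = sin φ₁ cos δ + cos φ₁ sin δ cos θ = (-0.406370)(0.999414) + (0.913709)(0.034227)(-0.342020) = -0.416828
φ₂ = asin(-0.416828) = -0.429953 rad = -24.634°.
For the longitude increment, Δλ = atan2( sin θ sin δ cos φ₁, cos δ − sin φ₁ sin φ₂ ) = atan2(0.029387, 0.830028) = 2.028°.
Hence λ₂ = 147.398° + 2.028° = 149.426°.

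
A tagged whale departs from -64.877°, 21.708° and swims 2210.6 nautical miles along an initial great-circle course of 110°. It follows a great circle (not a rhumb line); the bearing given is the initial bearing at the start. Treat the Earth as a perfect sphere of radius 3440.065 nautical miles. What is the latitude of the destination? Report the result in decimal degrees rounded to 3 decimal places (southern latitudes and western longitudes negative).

latitude -54.275°

Angular distance δ = d/R = 2210.6 / 3440.065 = 0.642604 rad.
Start latitude φ₁ = -1.132317 rad; initial bearing θ = 1.919862 rad.
Applying the spherical law of cosines for sides, sin φ₂ = sin φ₁ cos δ + cos φ₁ sin δ cos θ = -0.811827, so φ₂ = -54.275°.
Δλ = atan2( sin θ sin δ cos φ₁ , cos δ − sin φ₁ sin φ₂ ) = atan2(0.239089, 0.065511) = 1.303357 rad = 74.677°.
λ₂ = 21.708° + 74.677° = 96.385°.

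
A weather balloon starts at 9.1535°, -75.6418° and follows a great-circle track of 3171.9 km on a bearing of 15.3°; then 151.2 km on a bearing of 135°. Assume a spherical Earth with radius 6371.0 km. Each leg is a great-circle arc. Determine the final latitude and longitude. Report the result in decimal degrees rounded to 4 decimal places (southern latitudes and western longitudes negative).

latitude 35.5116°, longitude -65.4442°

Apply the spherical direct solution leg by leg, carrying full precision between legs.
Leg 1: from (9.1535°, -75.6418°), δ = 3171.9/6371 = 0.497865 rad, θ = 15.3° → φ = 36.4790°, λ = -66.6254°.
Leg 2: from (36.4790°, -66.6254°), δ = 151.2/6371 = 0.023733 rad, θ = 135° → φ = 35.5116°, λ = -65.4442°.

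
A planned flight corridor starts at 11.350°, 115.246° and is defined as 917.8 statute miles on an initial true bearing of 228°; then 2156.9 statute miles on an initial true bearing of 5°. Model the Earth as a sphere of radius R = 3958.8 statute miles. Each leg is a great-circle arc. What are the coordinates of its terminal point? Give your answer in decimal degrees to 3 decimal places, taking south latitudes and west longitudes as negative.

latitude 33.420°, longitude 108.509°

Apply the spherical direct solution leg by leg, carrying full precision between legs.
Leg 1: from (11.350°, 115.246°), δ = 917.8/3958.8 = 0.231838 rad, θ = 228° → φ = 2.338°, λ = 105.406°.
Leg 2: from (2.338°, 105.406°), δ = 2156.9/3958.8 = 0.544837 rad, θ = 5° → φ = 33.420°, λ = 108.509°.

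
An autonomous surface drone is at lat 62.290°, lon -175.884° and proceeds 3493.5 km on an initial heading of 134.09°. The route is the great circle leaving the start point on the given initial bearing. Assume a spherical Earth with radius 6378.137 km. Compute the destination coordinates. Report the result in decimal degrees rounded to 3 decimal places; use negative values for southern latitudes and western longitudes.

latitude 35.967°, longitude -148.359°

δ = 3493.5/6378.137 = 0.547730 rad (31.3826°).
With φ₁ = 62.290° = 1.087166 rad and θ = 134.09° = 2.340312 rad:
Applying the spherical law of cosines for sides, sin φ₂ = sin φ₁ cos δ + cos φ₁ sin δ cos θ = 0.587316, so φ₂ = 35.967°.
Δλ = atan2( sin θ sin δ cos φ₁ , cos δ − sin φ₁ sin φ₂ ) = atan2(0.173922, 0.333751) = 0.480395 rad = 27.525°.
λ₂ = λ₁ + Δλ = -148.359°.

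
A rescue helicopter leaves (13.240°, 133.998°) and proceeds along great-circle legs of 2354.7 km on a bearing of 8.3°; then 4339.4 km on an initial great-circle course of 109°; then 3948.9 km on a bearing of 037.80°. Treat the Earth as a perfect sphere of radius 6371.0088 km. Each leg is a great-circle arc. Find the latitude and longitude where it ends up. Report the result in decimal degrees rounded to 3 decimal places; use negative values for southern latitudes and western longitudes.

latitude 41.253°, longitude -155.973°

Apply the spherical direct solution leg by leg, carrying full precision between legs.
Leg 1: from (13.240°, 133.998°), δ = 2354.7/6371.0088 = 0.369596 rad, θ = 8.3° → φ = 34.161°, λ = 137.611°.
Leg 2: from (34.161°, 137.611°), δ = 4339.4/6371.0088 = 0.681117 rad, θ = 109° → φ = 15.462°, λ = 175.760°.
Leg 3: from (15.462°, 175.760°), δ = 3948.9/6371.0088 = 0.619823 rad, θ = 37.8° → φ = 41.253°, λ = -155.973°.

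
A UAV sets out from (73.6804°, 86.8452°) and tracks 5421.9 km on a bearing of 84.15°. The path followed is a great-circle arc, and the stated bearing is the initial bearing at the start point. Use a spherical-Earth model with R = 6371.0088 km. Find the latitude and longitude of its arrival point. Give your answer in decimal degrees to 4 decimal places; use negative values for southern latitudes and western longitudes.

latitude 40.8581°, longitude 168.3538°

The arc subtends δ = 5421.9/6371.0088 = 0.851027 rad at the centre.
Start latitude φ₁ = 1.285966 rad; initial bearing θ = 1.468695 rad.
Destination latitude: φ₂ = arcsin( sin φ₁ cos δ + cos φ₁ sin δ cos θ ) = arcsin(0.654187) = 40.8581°.
Δλ = atan2( sin θ sin δ cos φ₁ , cos δ − sin φ₁ sin φ₂ ) = atan2(0.210196, 0.031382) = 1.422594 rad = 81.5086°.
λ₂ = 86.8452° + 81.5086° = 168.3538°.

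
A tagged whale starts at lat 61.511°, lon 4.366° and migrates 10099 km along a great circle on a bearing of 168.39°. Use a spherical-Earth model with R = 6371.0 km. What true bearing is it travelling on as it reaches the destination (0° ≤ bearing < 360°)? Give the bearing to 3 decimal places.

Central angle δ = d/R = 1.585151 rad.
Converting: φ₁ = 1.073569 rad, θ = 2.938960 rad.
Applying the spherical law of cosines for sides, sin φ₂ = sin φ₁ cos δ + cos φ₁ sin δ cos θ = -0.479799, so φ₂ = -28.672°.
Δλ = atan2( sin θ sin δ cos φ₁ , cos δ − sin φ₁ sin φ₂ ) = atan2(0.095984, 0.407345) = 0.231412 rad = 13.259°.
λ₂ = λ₁ + Δλ = 17.625°.
The forward bearing on arrival equals the back-azimuth from the destination plus 180°.
Back-azimuth from P₂ (-28.672°, 17.625°) to P₁ (61.511°, 4.366°), with Δλ' = λ₁ − λ₂ = -13.259°: atan2( sin Δλ' cos φ₁ , cos φ₂ sin φ₁ − sin φ₂ cos φ₁ cos Δλ' ) = 353.719°.
Final bearing = (353.719° + 180°) mod 360° = 173.719°.

final bearing 173.719°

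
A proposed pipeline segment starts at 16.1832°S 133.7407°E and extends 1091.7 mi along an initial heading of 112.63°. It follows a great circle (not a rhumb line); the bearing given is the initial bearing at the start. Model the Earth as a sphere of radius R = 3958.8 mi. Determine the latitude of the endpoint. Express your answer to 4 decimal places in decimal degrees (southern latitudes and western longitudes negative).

Angular distance δ = d/R = 1091.7 / 3958.8 = 0.275765 rad.
Start latitude φ₁ = -0.282450 rad; initial bearing θ = 1.965764 rad.
Applying the spherical law of cosines for sides, sin φ₂ = sin φ₁ cos δ + cos φ₁ sin δ cos θ = -0.368797, so φ₂ = -21.6414°.
For the longitude increment, Δλ = atan2( sin θ sin δ cos φ₁, cos δ − sin φ₁ sin φ₂ ) = atan2(0.241362, 0.859430) = 15.6868°.
λ₂ = λ₁ + Δλ = 149.4275°.

latitude -21.6414°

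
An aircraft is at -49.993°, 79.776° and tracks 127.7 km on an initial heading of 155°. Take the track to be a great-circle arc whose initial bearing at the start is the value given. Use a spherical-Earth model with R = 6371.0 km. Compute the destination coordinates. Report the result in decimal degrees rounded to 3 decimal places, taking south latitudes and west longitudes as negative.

latitude -51.031°, longitude 80.548°

Central angle δ = d/R = 0.020044 rad.
Start latitude φ₁ = -0.872542 rad; initial bearing θ = 2.705260 rad.
Applying the spherical law of cosines for sides, sin φ₂ = sin φ₁ cos δ + cos φ₁ sin δ cos θ = -0.777490, so φ₂ = -51.031°.
Then Δλ = atan2(0.005445, 0.404268) = 0.013469 rad, from sin θ sin δ cos φ₁ over cos δ − sin φ₁ sin φ₂.
Hence λ₂ = 79.776° + 0.772° = 80.548°.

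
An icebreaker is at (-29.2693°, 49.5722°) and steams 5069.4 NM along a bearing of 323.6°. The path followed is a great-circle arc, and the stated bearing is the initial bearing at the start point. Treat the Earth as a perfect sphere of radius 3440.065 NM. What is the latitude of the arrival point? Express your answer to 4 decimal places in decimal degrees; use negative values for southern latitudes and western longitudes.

Angular distance δ = d/R = 5069.4 / 3440.065 = 1.473635 rad.
Converting: φ₁ = -0.510846 rad, θ = 5.647885 rad.
Destination latitude: φ₂ = arcsin( sin φ₁ cos δ + cos φ₁ sin δ cos θ ) = arcsin(0.651394) = 40.6468°.
Δλ = atan2( sin θ sin δ cos φ₁ , cos δ − sin φ₁ sin φ₂ ) = atan2(-0.515216, 0.415485) = -0.892148 rad = -51.1163°.
Hence λ₂ = 49.5722° + -51.1163° = -1.5441°.

latitude 40.6468°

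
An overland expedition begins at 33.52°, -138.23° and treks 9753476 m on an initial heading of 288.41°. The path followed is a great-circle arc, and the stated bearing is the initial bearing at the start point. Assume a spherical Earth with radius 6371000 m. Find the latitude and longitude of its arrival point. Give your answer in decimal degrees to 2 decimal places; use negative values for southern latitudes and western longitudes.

The arc subtends δ = 9753476/6371000 = 1.530918 rad at the centre.
Start latitude φ₁ = 0.585034 rad; initial bearing θ = 5.033704 rad.
sin φ₂ = sin φ₁ cos δ + cos φ₁ sin δ cos θ = (0.552228)(0.039868) + (0.833693)(0.999205)(0.315815) = 0.285099
φ₂ = asin(0.285099) = 0.289110 rad = 16.56°.
Then Δλ = atan2(-0.790397, -0.117572) = -1.718464 rad, from sin θ sin δ cos φ₁ over cos δ − sin φ₁ sin φ₂.
λ₂ = -138.23° + -98.46° = -236.69°, normalized to (−180°, 180°] → 123.31°.

latitude 16.56°, longitude 123.31°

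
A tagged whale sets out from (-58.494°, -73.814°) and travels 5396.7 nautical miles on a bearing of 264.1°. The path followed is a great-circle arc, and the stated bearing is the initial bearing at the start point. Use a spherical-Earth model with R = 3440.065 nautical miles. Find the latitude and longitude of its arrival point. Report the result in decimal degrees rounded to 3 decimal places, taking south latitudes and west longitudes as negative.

δ = 5396.7/3440.065 = 1.568778 rad (89.8844°).
With φ₁ = -58.494° = -1.020913 rad and θ = 264.1° = 4.609415 rad:
Applying the spherical law of cosines for sides, sin φ₂ = sin φ₁ cos δ + cos φ₁ sin δ cos θ = -0.055438, so φ₂ = -3.178°.
Then Δλ = atan2(-0.519819, -0.045248) = -1.657623 rad, from sin θ sin δ cos φ₁ over cos δ − sin φ₁ sin φ₂.
Hence λ₂ = -73.814° + -94.975° = -168.789°.

latitude -3.178°, longitude -168.789°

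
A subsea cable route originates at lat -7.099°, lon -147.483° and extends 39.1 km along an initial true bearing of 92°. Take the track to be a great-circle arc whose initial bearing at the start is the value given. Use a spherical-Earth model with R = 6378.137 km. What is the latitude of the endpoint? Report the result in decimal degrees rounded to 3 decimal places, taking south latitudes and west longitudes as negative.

Central angle δ = d/R = 0.006130 rad.
Start latitude φ₁ = -0.123901 rad; initial bearing θ = 1.605703 rad.
Applying the spherical law of cosines for sides, sin φ₂ = sin φ₁ cos δ + cos φ₁ sin δ cos θ = -0.123794, so φ₂ = -7.111°.
For the longitude increment, Δλ = atan2( sin θ sin δ cos φ₁, cos δ − sin φ₁ sin φ₂ ) = atan2(0.006080, 0.984682) = 0.354°.
λ₂ = -147.483° + 0.354° = -147.129°.

latitude -7.111°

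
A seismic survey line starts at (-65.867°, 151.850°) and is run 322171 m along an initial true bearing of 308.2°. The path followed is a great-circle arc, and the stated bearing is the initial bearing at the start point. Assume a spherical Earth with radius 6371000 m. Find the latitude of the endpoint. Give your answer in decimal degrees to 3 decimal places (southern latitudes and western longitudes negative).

δ = 322171/6371000 = 0.050568 rad (2.8974°).
With φ₁ = -65.867° = -1.149596 rad and θ = 308.2° = 5.379105 rad:
sin φ₂ = sin φ₁ cos δ + cos φ₁ sin δ cos θ = (-0.912599)(0.998722) + (0.408856)(0.050547)(0.618408) = -0.898652
φ₂ = asin(-0.898652) = -1.116687 rad = -63.981°.
For the longitude increment, Δλ = atan2( sin θ sin δ cos φ₁, cos δ − sin φ₁ sin φ₂ ) = atan2(-0.016241, 0.178613) = -5.195°.
Hence λ₂ = 151.850° + -5.195° = 146.655°.

latitude -63.981°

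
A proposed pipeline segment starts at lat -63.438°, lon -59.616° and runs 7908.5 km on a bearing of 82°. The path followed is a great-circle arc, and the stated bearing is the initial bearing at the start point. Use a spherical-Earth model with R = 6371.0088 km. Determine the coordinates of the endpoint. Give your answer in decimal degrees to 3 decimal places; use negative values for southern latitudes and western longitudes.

latitude -13.327°, longitude 14.736°

Angular distance δ = d/R = 7908.5 / 6371.0088 = 1.241326 rad.
Converting: φ₁ = -1.107202 rad, θ = 1.431170 rad.
sin φ₂ = sin φ₁ cos δ + cos φ₁ sin δ cos θ = (-0.894451)(0.323542) + (0.447166)(0.946214)(0.139173) = -0.230506
φ₂ = asin(-0.230506) = -0.232598 rad = -13.327°.
For the longitude increment, Δλ = atan2( sin θ sin δ cos φ₁, cos δ − sin φ₁ sin φ₂ ) = atan2(0.418997, 0.117365) = 74.352°.
λ₂ = λ₁ + Δλ = 14.736°.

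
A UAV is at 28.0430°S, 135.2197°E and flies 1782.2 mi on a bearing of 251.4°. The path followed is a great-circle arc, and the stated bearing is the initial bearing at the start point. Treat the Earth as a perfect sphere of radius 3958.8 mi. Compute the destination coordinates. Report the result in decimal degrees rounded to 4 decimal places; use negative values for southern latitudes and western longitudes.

latitude -33.0785°, longitude 105.7360°

Central angle δ = d/R = 0.450187 rad.
Converting: φ₁ = -0.489443 rad, θ = 4.387758 rad.
Destination latitude: φ₂ = arcsin( sin φ₁ cos δ + cos φ₁ sin δ cos θ ) = arcsin(-0.545788) = -33.0785°.
For the longitude increment, Δλ = atan2( sin θ sin δ cos φ₁, cos δ − sin φ₁ sin φ₂ ) = atan2(-0.363988, 0.643772) = -29.4837°.
λ₂ = λ₁ + Δλ = 105.7360°.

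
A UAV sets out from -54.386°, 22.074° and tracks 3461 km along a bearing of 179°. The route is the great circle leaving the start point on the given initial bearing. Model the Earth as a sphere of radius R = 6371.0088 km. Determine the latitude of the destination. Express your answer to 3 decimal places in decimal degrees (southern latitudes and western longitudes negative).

latitude -85.478°

Angular distance δ = d/R = 3461 / 6371.0088 = 0.543242 rad.
With φ₁ = -54.386° = -0.949215 rad and θ = 179° = 3.124139 rad:
Destination latitude: φ₂ = arcsin( sin φ₁ cos δ + cos φ₁ sin δ cos θ ) = arcsin(-0.996887) = -85.478°.
For the longitude increment, Δλ = atan2( sin θ sin δ cos φ₁, cos δ − sin φ₁ sin φ₂ ) = atan2(0.005253, 0.045609) = 6.570°.
λ₂ = 22.074° + 6.570° = 28.644°.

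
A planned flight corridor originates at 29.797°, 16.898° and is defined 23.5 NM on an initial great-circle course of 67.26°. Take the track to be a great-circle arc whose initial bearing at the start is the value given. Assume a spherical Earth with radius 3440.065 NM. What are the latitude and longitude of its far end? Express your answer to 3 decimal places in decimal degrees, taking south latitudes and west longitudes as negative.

latitude 29.948°, longitude 17.315°

Angular distance δ = d/R = 23.5 / 3440.065 = 0.006831 rad.
Start latitude φ₁ = 0.520056 rad; initial bearing θ = 1.173908 rad.
sin φ₂ = sin φ₁ cos δ + cos φ₁ sin δ cos θ = (0.496929)(0.999977) + (0.867791)(0.006831)(0.386550) = 0.499208
φ₂ = asin(0.499208) = 0.522685 rad = 29.948°.
Δλ = atan2( sin θ sin δ cos φ₁ , cos δ − sin φ₁ sin φ₂ ) = atan2(0.005467, 0.751906) = 0.007271 rad = 0.417°.
Hence λ₂ = 16.898° + 0.417° = 17.315°.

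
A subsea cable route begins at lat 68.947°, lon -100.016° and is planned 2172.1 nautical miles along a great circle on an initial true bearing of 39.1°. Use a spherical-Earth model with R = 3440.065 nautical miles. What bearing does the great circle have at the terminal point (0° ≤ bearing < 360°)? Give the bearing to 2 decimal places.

The arc subtends δ = 2172.1/3440.065 = 0.631412 rad at the centre.
Start latitude φ₁ = 1.203352 rad; initial bearing θ = 0.682424 rad.
sin φ₂ = sin φ₁ cos δ + cos φ₁ sin δ cos θ = (0.933249)(0.807195) + (0.359231)(0.590285)(0.776046) = 0.917873
φ₂ = asin(0.917873) = 1.162688 rad = 66.617°.
For the longitude increment, Δλ = atan2( sin θ sin δ cos φ₁, cos δ − sin φ₁ sin φ₂ ) = atan2(0.133734, -0.049409) = 110.277°.
λ₂ = -100.016° + 110.277° = 10.261°.
The forward bearing on arrival equals the back-azimuth from the destination plus 180°.
Back-azimuth from P₂ (66.62°, 10.26°) to P₁ (68.95°, -100.02°), with Δλ' = λ₁ − λ₂ = -110.28°: atan2( sin Δλ' cos φ₁ , cos φ₂ sin φ₁ − sin φ₂ cos φ₁ cos Δλ' ) = 325.19°.
Final bearing = (325.19° + 180°) mod 360° = 145.19°.

final bearing 145.19°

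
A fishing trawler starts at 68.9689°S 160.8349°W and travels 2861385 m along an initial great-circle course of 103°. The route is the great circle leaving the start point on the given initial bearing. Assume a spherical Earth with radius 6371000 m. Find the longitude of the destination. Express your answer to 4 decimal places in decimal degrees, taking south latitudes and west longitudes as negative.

δ = 2861385/6371000 = 0.449127 rad (25.7331°).
With φ₁ = -68.9689° = -1.203734 rad and θ = 103° = 1.797689 rad:
Destination latitude: φ₂ = arcsin( sin φ₁ cos δ + cos φ₁ sin δ cos θ ) = arcsin(-0.875870) = -61.1481°.
Then Δλ = atan2(0.151822, 0.083302) = 1.068964 rad, from sin θ sin δ cos φ₁ over cos δ − sin φ₁ sin φ₂.
Hence λ₂ = -160.8349° + 61.2472° = -99.5877°.

longitude -99.5877°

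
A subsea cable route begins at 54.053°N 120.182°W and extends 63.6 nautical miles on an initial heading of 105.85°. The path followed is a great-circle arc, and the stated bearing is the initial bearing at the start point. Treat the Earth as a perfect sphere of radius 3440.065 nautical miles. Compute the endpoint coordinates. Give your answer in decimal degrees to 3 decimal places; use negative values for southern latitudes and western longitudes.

Angular distance δ = d/R = 63.6 / 3440.065 = 0.018488 rad.
Converting: φ₁ = 0.943403 rad, θ = 1.847431 rad.
Applying the spherical law of cosines for sides, sin φ₂ = sin φ₁ cos δ + cos φ₁ sin δ cos θ = 0.806458, so φ₂ = 53.751°.
Then Δλ = atan2(0.010440, 0.346953) = 0.030081 rad, from sin θ sin δ cos φ₁ over cos δ − sin φ₁ sin φ₂.
λ₂ = -120.182° + 1.724° = -118.458°.

latitude 53.751°, longitude -118.458°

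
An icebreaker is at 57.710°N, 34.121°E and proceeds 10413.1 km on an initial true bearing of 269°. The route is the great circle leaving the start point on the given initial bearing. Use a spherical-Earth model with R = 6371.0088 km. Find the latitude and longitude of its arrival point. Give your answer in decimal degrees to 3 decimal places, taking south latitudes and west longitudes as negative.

Central angle δ = d/R = 1.634451 rad.
Converting: φ₁ = 1.007230 rad, θ = 4.694936 rad.
Applying the spherical law of cosines for sides, sin φ₂ = sin φ₁ cos δ + cos φ₁ sin δ cos θ = -0.063079, so φ₂ = -3.617°.
Then Δλ = atan2(-0.533042, -0.010288) = -1.590094 rad, from sin θ sin δ cos φ₁ over cos δ − sin φ₁ sin φ₂.
λ₂ = 34.121° + -91.106° = -56.985°.

latitude -3.617°, longitude -56.985°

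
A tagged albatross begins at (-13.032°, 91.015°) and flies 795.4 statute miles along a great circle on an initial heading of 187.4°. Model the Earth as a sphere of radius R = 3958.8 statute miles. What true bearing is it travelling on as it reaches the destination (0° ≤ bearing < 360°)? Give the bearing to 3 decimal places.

Central angle δ = d/R = 0.200919 rad.
Converting: φ₁ = -0.227451 rad, θ = 3.270747 rad.
sin φ₂ = sin φ₁ cos δ + cos φ₁ sin δ cos θ = (-0.225495)(0.979883) + (0.974244)(0.199570)(-0.991671) = -0.413770
φ₂ = asin(-0.413770) = -0.426591 rad = -24.442°.
For the longitude increment, Δλ = atan2( sin θ sin δ cos φ₁, cos δ − sin φ₁ sin φ₂ ) = atan2(-0.025042, 0.886580) = -1.618°.
λ₂ = λ₁ + Δλ = 89.397°.
The forward bearing on arrival equals the back-azimuth from the destination plus 180°.
Back-azimuth from P₂ (-24.442°, 89.397°) to P₁ (-13.032°, 91.015°), with Δλ' = λ₁ − λ₂ = 1.618°: atan2( sin Δλ' cos φ₁ , cos φ₂ sin φ₁ − sin φ₂ cos φ₁ cos Δλ' ) = 7.922°.
Final bearing = (7.922° + 180°) mod 360° = 187.922°.

final bearing 187.922°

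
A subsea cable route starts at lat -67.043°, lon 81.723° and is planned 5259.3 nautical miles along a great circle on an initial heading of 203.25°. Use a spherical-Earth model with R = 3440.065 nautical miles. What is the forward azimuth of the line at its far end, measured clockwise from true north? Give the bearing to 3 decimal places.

δ = 5259.3/3440.065 = 1.528837 rad (87.5959°).
Converting: φ₁ = -1.170121 rad, θ = 3.547382 rad.
Destination latitude: φ₂ = arcsin( sin φ₁ cos δ + cos φ₁ sin δ cos θ ) = arcsin(-0.396674) = -23.370°.
Δλ = atan2( sin θ sin δ cos φ₁ , cos δ − sin φ₁ sin φ₂ ) = atan2(-0.153830, -0.323310) = -2.697493 rad = -154.555°.
λ₂ = 81.723° + -154.555° = -72.832°.
The forward bearing on arrival equals the back-azimuth from the destination plus 180°.
Back-azimuth from P₂ (-23.370°, -72.832°) to P₁ (-67.043°, 81.723°), with Δλ' = λ₁ − λ₂ = 154.555°: atan2( sin Δλ' cos φ₁ , cos φ₂ sin φ₁ − sin φ₂ cos φ₁ cos Δλ' ) = 170.344°.
Final bearing = (170.344° + 180°) mod 360° = 350.344°.

final bearing 350.344°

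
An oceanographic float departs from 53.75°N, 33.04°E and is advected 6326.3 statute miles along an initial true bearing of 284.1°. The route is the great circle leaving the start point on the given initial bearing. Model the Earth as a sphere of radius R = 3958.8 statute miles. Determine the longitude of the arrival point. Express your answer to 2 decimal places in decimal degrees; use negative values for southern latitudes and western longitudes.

δ = 6326.3/3958.8 = 1.598035 rad (91.5606°).
Start latitude φ₁ = 0.938114 rad; initial bearing θ = 4.958480 rad.
Destination latitude: φ₂ = arcsin( sin φ₁ cos δ + cos φ₁ sin δ cos θ ) = arcsin(0.122035) = 7.01°.
Δλ = atan2( sin θ sin δ cos φ₁ , cos δ − sin φ₁ sin φ₂ ) = atan2(-0.573282, -0.125649) = -1.786560 rad = -102.36°.
λ₂ = λ₁ + Δλ = -69.32°.

longitude -69.32°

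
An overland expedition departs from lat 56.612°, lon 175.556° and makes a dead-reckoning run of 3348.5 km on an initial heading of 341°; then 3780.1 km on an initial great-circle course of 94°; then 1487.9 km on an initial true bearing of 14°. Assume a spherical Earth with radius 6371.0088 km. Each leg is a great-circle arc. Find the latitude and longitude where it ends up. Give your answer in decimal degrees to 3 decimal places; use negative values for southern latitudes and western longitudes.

latitude 66.704°, longitude -168.959°

Apply the spherical direct solution leg by leg, carrying full precision between legs.
Leg 1: from (56.612°, 175.556°), δ = 3348.5/6371.0088 = 0.525584 rad, θ = 341° → φ = 79.522°, λ = 111.633°.
Leg 2: from (79.522°, 111.633°), δ = 3780.1/6371.0088 = 0.593328 rad, θ = 94° → φ = 53.917°, λ = -177.098°.
Leg 3: from (53.917°, -177.098°), δ = 1487.9/6371.0088 = 0.233542 rad, θ = 14° → φ = 66.704°, λ = -168.959°.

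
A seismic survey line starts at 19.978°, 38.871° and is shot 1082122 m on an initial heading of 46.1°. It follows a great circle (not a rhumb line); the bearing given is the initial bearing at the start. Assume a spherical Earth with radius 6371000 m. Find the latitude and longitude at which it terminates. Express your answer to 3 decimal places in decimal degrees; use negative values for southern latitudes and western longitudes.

latitude 26.545°, longitude 46.696°

The arc subtends δ = 1082122/6371000 = 0.169851 rad at the centre.
Start latitude φ₁ = 0.348682 rad; initial bearing θ = 0.804597 rad.
sin φ₂ = sin φ₁ cos δ + cos φ₁ sin δ cos θ = (0.341659)(0.985610) + (0.939824)(0.169036)(0.693402) = 0.446899
φ₂ = asin(0.446899) = 0.463296 rad = 26.545°.
For the longitude increment, Δλ = atan2( sin θ sin δ cos φ₁, cos δ − sin φ₁ sin φ₂ ) = atan2(0.114469, 0.832923) = 7.825°.
λ₂ = λ₁ + Δλ = 46.696°.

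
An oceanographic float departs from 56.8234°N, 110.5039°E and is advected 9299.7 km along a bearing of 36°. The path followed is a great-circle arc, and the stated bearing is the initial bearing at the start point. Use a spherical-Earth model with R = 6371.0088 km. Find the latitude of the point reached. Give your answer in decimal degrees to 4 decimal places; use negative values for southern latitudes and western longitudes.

Angular distance δ = d/R = 9299.7 / 6371.0088 = 1.459690 rad.
Converting: φ₁ = 0.991755 rad, θ = 0.628319 rad.
sin φ₂ = sin φ₁ cos δ + cos φ₁ sin δ cos θ = (0.836988)(0.110878) + (0.547221)(0.993834)(0.809017) = 0.532785
φ₂ = asin(0.532785) = 0.561888 rad = 32.1938°.
For the longitude increment, Δλ = atan2( sin θ sin δ cos φ₁, cos δ − sin φ₁ sin φ₂ ) = atan2(0.319665, -0.335057) = 136.3467°.
λ₂ = 110.5039° + 136.3467° = 246.8506°, normalized to (−180°, 180°] → -113.1494°.

latitude 32.1938°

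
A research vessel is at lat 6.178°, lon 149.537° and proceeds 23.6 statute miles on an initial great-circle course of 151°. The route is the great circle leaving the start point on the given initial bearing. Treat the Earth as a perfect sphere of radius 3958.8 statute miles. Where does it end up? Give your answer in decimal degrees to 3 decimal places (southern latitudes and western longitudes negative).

latitude 5.879°, longitude 149.703°

δ = 23.6/3958.8 = 0.005961 rad (0.3416°).
Converting: φ₁ = 0.107826 rad, θ = 2.635447 rad.
Destination latitude: φ₂ = arcsin( sin φ₁ cos δ + cos φ₁ sin δ cos θ ) = arcsin(0.102432) = 5.879°.
Then Δλ = atan2(0.002873, 0.988959) = 0.002905 rad, from sin θ sin δ cos φ₁ over cos δ − sin φ₁ sin φ₂.
Hence λ₂ = 149.537° + 0.166° = 149.703°.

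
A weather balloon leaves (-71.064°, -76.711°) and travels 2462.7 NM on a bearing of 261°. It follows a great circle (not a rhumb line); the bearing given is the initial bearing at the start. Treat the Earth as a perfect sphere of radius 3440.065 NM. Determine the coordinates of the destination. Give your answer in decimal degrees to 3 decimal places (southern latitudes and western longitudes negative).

latitude -48.331°, longitude -153.872°

Angular distance δ = d/R = 2462.7 / 3440.065 = 0.715888 rad.
Converting: φ₁ = -1.240301 rad, θ = 4.555309 rad.
Destination latitude: φ₂ = arcsin( sin φ₁ cos δ + cos φ₁ sin δ cos θ ) = arcsin(-0.746994) = -48.331°.
For the longitude increment, Δλ = atan2( sin θ sin δ cos φ₁, cos δ − sin φ₁ sin φ₂ ) = atan2(-0.210351, 0.047943) = -77.161°.
λ₂ = -76.711° + -77.161° = -153.872°.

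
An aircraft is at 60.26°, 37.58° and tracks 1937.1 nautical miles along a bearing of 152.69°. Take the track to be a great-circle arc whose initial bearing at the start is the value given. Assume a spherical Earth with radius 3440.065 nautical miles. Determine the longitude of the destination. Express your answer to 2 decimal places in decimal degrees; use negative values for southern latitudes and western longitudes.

Angular distance δ = d/R = 1937.1 / 3440.065 = 0.563100 rad.
With φ₁ = 60.26° = 1.051735 rad and θ = 152.69° = 2.664943 rad:
sin φ₂ = sin φ₁ cos δ + cos φ₁ sin δ cos θ = (0.868285)(0.845604) + (0.496065)(0.533810)(-0.888537) = 0.498937
φ₂ = asin(0.498937) = 0.522372 rad = 29.93°.
Then Δλ = atan2(0.121494, 0.412384) = 0.286507 rad, from sin θ sin δ cos φ₁ over cos δ − sin φ₁ sin φ₂.
Hence λ₂ = 37.58° + 16.42° = 54.00°.

longitude 54.00°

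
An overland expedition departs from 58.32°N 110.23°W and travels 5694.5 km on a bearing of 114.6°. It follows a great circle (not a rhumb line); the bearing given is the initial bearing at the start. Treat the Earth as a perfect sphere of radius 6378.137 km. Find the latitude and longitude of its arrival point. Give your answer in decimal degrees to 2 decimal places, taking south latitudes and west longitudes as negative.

δ = 5694.5/6378.137 = 0.892816 rad (51.1546°).
Start latitude φ₁ = 1.017876 rad; initial bearing θ = 2.000147 rad.
Destination latitude: φ₂ = arcsin( sin φ₁ cos δ + cos φ₁ sin δ cos θ ) = arcsin(0.363492) = 21.31°.
Δλ = atan2( sin θ sin δ cos φ₁ , cos δ − sin φ₁ sin φ₂ ) = atan2(0.371903, 0.317892) = 0.863538 rad = 49.48°.
Hence λ₂ = -110.23° + 49.48° = -60.75°.

latitude 21.31°, longitude -60.75°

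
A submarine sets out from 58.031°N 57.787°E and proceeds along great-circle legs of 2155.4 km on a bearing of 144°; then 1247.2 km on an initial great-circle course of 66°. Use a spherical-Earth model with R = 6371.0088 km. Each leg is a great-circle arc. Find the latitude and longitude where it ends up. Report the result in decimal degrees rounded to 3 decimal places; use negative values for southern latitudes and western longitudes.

Apply the spherical direct solution leg by leg, carrying full precision between legs.
Leg 1: from (58.031°, 57.787°), δ = 2155.4/6371.0088 = 0.338314 rad, θ = 144° → φ = 41.154°, λ = 72.803°.
Leg 2: from (41.154°, 72.803°), δ = 1247.2/6371.0088 = 0.195762 rad, θ = 66° → φ = 44.836°, λ = 87.316°.

latitude 44.836°, longitude 87.316°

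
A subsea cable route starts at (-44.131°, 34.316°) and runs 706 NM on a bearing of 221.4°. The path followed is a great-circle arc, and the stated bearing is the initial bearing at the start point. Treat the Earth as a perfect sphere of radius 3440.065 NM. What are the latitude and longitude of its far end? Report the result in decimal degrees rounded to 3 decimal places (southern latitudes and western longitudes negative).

latitude -52.317°, longitude 21.579°

δ = 706/3440.065 = 0.205229 rad (11.7587°).
Start latitude φ₁ = -0.770231 rad; initial bearing θ = 3.864159 rad.
Destination latitude: φ₂ = arcsin( sin φ₁ cos δ + cos φ₁ sin δ cos θ ) = arcsin(-0.791408) = -52.317°.
Δλ = atan2( sin θ sin δ cos φ₁ , cos δ − sin φ₁ sin φ₂ ) = atan2(-0.096731, 0.427956) = -0.222294 rad = -12.737°.
λ₂ = λ₁ + Δλ = 21.579°.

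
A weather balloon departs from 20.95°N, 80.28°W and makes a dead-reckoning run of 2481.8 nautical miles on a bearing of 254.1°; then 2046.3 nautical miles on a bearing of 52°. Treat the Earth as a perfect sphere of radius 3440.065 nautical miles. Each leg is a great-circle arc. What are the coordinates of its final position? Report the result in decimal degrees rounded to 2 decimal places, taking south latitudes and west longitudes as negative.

latitude 25.19°, longitude -90.74°

Apply the spherical direct solution leg by leg, carrying full precision between legs.
Leg 1: from (20.95°, -80.28°), δ = 2481.8/3440.065 = 0.721440 rad, θ = 254.1° → φ = 5.71°, λ = -119.95°.
Leg 2: from (5.71°, -119.95°), δ = 2046.3/3440.065 = 0.594843 rad, θ = 52° → φ = 25.19°, λ = -90.74°.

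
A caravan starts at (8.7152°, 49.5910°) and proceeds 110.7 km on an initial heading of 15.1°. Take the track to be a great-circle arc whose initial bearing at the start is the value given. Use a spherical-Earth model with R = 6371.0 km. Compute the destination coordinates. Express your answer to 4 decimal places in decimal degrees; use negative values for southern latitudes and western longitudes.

latitude 9.6763°, longitude 49.8541°

The arc subtends δ = 110.7/6371 = 0.017376 rad at the centre.
Converting: φ₁ = 0.152109 rad, θ = 0.263545 rad.
sin φ₂ = sin φ₁ cos δ + cos φ₁ sin δ cos θ = (0.151523)(0.999849) + (0.988454)(0.017375)(0.965473) = 0.168081
φ₂ = asin(0.168081) = 0.168883 rad = 9.6763°.
Δλ = atan2( sin θ sin δ cos φ₁ , cos δ − sin φ₁ sin φ₂ ) = atan2(0.004474, 0.974381) = 0.004592 rad = 0.2631°.
λ₂ = 49.5910° + 0.2631° = 49.8541°.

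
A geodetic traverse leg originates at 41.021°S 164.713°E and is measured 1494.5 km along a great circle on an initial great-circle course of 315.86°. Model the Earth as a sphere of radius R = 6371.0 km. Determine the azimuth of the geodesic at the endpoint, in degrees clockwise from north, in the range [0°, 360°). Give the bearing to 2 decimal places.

final bearing 322.27°

Central angle δ = d/R = 0.234579 rad.
With φ₁ = -41.021° = -0.715952 rad and θ = 315.86° = 5.512797 rad:
sin φ₂ = sin φ₁ cos δ + cos φ₁ sin δ cos θ = (-0.656336)(0.972612) + (0.754469)(0.232433)(0.717640) = -0.512512
φ₂ = asin(-0.512512) = -0.538108 rad = -30.831°.
Δλ = atan2( sin θ sin δ cos φ₁ , cos δ − sin φ₁ sin φ₂ ) = atan2(-0.122126, 0.636232) = -0.189645 rad = -10.866°.
λ₂ = 164.713° + -10.866° = 153.847°.
The forward bearing on arrival equals the back-azimuth from the destination plus 180°.
Back-azimuth from P₂ (-30.83°, 153.85°) to P₁ (-41.02°, 164.71°), with Δλ' = λ₁ − λ₂ = 10.87°: atan2( sin Δλ' cos φ₁ , cos φ₂ sin φ₁ − sin φ₂ cos φ₁ cos Δλ' ) = 142.27°.
Final bearing = (142.27° + 180°) mod 360° = 322.27°.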